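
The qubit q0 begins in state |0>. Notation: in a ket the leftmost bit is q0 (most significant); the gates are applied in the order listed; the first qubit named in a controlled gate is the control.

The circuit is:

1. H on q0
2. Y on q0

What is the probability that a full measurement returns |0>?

The probability of measuring |0> is 1/2.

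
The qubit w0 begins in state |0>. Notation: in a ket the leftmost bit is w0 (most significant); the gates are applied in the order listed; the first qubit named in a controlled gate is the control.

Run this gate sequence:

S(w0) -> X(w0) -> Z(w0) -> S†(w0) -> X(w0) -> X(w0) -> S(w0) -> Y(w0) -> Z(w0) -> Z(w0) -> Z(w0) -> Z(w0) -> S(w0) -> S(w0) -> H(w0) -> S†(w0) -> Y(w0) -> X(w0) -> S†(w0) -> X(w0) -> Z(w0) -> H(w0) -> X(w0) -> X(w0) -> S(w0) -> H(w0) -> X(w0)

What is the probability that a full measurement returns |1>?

Outcome |1> occurs with probability 1/2. Key observation: gates 9-12 undo each other exactly, leaving only the rest of the circuit to track.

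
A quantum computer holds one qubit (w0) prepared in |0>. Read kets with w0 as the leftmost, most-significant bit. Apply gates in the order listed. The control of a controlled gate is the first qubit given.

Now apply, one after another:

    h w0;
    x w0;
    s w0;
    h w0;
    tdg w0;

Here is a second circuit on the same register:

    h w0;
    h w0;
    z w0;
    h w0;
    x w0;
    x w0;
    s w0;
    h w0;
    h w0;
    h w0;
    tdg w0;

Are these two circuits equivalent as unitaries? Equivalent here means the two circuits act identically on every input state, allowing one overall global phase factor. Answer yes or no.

Yes, they are equivalent — the unitaries differ by at most a global phase.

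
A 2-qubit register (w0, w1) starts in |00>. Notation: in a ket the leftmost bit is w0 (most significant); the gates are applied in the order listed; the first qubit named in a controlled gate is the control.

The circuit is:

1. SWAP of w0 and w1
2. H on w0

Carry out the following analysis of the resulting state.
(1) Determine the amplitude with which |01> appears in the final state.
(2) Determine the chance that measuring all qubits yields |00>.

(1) The final state's coefficient on |01> equals 0.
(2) A full measurement returns |00> with probability 1/2.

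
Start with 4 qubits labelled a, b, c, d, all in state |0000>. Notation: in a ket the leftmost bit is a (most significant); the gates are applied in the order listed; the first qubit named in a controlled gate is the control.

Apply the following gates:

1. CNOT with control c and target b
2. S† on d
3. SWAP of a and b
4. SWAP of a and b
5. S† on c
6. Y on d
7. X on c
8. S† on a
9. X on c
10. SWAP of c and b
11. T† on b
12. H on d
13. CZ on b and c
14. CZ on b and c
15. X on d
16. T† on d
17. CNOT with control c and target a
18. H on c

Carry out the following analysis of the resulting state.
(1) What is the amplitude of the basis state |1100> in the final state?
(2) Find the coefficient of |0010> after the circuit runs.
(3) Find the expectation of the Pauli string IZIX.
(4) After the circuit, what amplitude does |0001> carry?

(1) The amplitude on |1100> is 0. Key observation: gates 3-4 undo each other exactly, leaving only the rest of the circuit to track.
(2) |0010> carries amplitude -I/2 in the final state.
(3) In the final state, IZIX has expectation -sqrt(2)/2.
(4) |0001> carries amplitude exp(I*pi/4)/2 in the final state.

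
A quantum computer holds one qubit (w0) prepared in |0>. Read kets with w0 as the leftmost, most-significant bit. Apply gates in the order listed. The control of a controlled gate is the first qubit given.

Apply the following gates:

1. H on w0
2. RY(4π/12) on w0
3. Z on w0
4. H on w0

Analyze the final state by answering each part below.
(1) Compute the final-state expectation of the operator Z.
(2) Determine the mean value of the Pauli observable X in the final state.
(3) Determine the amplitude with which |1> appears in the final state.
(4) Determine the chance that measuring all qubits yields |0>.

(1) In the final state, Z has expectation -1/2.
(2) The observable X averages to -sqrt(3)/2.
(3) The amplitude on |1> is sqrt(3)/2.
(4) A full measurement returns |0> with probability 1/4.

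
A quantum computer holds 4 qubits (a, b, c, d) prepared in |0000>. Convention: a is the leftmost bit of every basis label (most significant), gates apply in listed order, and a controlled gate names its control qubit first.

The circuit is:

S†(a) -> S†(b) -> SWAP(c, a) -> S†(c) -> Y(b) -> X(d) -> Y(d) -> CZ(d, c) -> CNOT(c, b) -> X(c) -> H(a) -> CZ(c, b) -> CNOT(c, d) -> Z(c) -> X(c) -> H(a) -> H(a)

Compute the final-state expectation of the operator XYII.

The expectation value of XYII is 0. Key observation: gates 16-17 undo each other exactly, leaving only the rest of the circuit to track.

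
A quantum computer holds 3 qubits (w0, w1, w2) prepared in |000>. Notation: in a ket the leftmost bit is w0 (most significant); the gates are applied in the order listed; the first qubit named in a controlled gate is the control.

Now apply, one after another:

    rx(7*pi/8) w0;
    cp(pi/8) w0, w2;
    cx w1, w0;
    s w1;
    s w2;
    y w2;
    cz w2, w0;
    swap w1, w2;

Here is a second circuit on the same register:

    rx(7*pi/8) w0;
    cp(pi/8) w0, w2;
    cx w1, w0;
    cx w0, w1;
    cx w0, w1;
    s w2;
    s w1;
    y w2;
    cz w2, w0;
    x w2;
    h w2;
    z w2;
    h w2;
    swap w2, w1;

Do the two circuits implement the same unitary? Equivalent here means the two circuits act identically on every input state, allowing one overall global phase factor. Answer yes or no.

Yes — the two circuits implement the same unitary up to a global phase.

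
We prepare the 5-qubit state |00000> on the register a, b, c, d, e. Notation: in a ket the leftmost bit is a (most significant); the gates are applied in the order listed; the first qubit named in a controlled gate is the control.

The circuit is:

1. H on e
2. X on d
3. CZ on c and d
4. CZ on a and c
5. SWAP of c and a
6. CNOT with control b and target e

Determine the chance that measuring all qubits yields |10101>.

Outcome |10101> occurs with probability 0.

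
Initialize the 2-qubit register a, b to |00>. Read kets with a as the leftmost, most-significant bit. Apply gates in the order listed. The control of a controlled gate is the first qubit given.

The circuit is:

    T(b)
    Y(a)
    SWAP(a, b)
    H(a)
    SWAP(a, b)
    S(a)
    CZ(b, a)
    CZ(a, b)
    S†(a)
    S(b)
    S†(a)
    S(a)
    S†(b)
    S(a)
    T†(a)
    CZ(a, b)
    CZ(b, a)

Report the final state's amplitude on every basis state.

The final amplitudes are 0 on |00>, 0 on |01>, sqrt(2)*exp(3*I*pi/4)/2 on |10>, sqrt(2)*exp(3*I*pi/4)/2 on |11>. Key observation: steps 9-14 multiply out to the identity, so the circuit reduces to the remaining gates.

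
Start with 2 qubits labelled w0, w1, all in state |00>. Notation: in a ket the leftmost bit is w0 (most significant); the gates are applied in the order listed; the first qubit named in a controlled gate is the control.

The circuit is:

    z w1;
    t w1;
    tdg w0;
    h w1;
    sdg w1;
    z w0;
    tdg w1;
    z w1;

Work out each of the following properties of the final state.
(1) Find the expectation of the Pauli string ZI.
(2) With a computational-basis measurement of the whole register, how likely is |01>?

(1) The expectation value of ZI is 1.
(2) The probability of measuring |01> is 1/2.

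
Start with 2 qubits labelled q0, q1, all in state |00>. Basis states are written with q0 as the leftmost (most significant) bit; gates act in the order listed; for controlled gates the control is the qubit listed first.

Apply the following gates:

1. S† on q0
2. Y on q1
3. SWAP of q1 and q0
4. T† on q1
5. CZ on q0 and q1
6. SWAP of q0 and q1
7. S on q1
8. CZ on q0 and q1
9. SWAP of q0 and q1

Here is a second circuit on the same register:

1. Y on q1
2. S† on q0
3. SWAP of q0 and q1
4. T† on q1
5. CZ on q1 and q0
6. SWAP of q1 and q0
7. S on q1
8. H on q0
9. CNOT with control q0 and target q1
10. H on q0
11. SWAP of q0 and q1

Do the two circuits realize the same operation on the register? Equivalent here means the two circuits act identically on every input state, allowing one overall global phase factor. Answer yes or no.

No: there is an input state on which the two circuits produce genuinely different outputs (not merely differing by a phase).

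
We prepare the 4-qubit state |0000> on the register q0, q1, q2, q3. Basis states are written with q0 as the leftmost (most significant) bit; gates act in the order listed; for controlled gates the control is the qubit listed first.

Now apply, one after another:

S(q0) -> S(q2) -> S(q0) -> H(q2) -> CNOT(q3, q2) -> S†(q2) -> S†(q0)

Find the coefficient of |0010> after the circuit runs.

The amplitude on |0010> is -sqrt(2)*I/2.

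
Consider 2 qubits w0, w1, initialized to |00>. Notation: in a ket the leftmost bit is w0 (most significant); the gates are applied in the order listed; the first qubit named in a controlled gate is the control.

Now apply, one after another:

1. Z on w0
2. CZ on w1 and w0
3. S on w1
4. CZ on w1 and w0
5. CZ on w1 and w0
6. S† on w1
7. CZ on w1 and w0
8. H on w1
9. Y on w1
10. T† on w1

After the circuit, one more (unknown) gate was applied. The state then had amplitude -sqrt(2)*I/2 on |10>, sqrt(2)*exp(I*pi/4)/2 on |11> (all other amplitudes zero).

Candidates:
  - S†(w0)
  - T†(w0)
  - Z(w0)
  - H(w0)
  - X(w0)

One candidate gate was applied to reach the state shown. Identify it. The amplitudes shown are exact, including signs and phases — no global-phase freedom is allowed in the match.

It was X(w0) that produced the state shown. Key observation: the block from step 2 through step 7 cancels to the identity and can be dropped.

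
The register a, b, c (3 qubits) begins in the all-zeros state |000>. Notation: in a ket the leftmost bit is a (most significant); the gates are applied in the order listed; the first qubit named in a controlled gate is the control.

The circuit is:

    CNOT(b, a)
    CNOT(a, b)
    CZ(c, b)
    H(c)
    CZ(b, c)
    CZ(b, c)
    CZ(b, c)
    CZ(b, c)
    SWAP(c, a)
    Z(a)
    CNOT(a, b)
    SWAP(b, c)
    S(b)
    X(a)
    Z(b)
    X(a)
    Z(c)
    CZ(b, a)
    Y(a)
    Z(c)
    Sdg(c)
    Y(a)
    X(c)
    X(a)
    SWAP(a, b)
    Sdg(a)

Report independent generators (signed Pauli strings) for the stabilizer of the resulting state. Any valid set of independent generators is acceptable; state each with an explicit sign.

One valid set of independent stabilizer generators is -IXY, +ZII, +IZZ (any independent generating set of the same group is equally correct). Key observation: steps 5-8 multiply out to the identity, so the circuit reduces to the remaining gates.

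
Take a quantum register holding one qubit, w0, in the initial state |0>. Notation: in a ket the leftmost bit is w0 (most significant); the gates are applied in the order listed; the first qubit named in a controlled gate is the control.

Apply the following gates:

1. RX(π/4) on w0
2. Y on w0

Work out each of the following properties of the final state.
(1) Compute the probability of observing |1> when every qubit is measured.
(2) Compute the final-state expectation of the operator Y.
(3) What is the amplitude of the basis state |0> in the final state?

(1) A full measurement returns |1> with probability sqrt(2)/4 + 1/2.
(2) The expectation value of Y is -sqrt(2)/2.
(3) The amplitude on |0> is -sqrt(2 - sqrt(2))/2.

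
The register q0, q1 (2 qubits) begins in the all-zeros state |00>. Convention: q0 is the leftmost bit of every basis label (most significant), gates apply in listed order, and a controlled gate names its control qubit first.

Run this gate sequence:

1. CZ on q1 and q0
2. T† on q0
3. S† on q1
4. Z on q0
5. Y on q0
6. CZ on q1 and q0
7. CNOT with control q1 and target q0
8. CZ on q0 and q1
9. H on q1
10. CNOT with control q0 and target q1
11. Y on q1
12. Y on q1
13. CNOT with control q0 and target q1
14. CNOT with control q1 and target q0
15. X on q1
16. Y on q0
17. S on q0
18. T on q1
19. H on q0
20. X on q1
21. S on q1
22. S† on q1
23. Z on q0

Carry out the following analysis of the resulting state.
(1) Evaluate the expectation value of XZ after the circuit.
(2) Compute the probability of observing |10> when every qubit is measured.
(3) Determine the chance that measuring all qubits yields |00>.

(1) The expectation value of XZ is -1. Key observation: steps 10-13 multiply out to the identity, so the circuit reduces to the remaining gates.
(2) The probability of measuring |10> is 1/4.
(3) Outcome |00> occurs with probability 1/4.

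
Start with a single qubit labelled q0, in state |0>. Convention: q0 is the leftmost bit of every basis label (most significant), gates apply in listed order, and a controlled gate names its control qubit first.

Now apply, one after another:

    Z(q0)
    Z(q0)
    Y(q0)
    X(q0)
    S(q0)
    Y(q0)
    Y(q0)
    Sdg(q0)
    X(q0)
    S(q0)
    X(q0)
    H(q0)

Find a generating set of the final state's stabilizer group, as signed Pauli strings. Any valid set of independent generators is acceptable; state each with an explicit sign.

The final state is stabilized by the group generated by +X; other independent generating sets are equally valid.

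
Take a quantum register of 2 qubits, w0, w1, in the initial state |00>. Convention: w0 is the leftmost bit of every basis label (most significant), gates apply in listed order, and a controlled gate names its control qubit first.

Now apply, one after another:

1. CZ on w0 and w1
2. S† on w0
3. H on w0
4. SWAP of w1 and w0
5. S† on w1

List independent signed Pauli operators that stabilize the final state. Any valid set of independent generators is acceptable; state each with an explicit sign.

The final state is stabilized by the group generated by -IY, +ZI; other independent generating sets are equally valid.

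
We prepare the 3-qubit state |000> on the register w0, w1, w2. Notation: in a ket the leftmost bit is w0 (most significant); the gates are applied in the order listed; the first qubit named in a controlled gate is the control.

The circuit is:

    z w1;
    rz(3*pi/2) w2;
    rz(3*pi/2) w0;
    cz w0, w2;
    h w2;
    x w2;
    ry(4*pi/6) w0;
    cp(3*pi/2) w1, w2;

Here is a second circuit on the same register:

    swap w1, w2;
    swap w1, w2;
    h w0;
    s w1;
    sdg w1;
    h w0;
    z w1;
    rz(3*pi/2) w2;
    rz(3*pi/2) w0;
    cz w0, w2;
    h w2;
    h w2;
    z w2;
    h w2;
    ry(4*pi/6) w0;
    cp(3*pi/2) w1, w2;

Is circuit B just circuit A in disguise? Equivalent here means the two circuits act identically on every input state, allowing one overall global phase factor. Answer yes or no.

Yes: on every input state the two circuits agree up to one overall phase factor.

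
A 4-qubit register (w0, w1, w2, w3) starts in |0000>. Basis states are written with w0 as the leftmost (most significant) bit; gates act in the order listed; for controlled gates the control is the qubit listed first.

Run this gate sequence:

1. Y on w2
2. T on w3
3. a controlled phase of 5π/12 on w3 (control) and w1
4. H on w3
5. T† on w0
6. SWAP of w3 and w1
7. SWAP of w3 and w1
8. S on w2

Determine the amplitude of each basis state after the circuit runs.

After the circuit, the state carries amplitude -sqrt(2)/2 on |0010>, -sqrt(2)/2 on |0011>, and 0 on every other basis state. Key observation: gates 6-7 undo each other exactly, leaving only the rest of the circuit to track.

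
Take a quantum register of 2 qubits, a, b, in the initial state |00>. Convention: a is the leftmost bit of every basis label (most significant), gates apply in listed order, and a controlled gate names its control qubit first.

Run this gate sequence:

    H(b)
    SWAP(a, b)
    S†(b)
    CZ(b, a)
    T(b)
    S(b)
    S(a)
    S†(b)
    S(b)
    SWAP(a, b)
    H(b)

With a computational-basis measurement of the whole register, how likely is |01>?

Outcome |01> occurs with probability 1/2.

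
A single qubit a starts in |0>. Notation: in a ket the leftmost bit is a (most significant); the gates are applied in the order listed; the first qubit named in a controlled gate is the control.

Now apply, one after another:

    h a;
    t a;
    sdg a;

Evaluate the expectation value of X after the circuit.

In the final state, X has expectation sqrt(2)/2.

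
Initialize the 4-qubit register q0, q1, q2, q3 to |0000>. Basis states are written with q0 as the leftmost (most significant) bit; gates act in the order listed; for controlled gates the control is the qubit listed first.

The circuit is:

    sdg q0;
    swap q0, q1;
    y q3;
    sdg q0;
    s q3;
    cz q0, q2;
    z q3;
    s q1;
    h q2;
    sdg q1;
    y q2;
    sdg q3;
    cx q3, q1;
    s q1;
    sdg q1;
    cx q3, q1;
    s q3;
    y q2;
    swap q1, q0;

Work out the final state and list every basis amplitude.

After the circuit, the state carries amplitude sqrt(2)/2 on |0001>, sqrt(2)/2 on |0011>, and 0 on every other basis state. Key observation: gates 11-18 undo each other exactly, leaving only the rest of the circuit to track.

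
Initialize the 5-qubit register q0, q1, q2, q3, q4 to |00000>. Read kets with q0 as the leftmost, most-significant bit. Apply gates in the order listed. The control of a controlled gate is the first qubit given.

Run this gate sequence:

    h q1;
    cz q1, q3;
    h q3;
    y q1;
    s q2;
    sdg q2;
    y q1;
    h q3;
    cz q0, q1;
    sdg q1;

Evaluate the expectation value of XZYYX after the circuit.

In the final state, XZYYX has expectation 0.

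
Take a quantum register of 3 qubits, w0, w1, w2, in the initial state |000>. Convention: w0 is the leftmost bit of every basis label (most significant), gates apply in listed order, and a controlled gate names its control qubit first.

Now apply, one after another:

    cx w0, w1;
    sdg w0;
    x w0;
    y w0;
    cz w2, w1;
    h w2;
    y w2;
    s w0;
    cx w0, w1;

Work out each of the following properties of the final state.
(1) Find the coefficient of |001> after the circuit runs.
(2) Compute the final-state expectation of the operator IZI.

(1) The amplitude on |001> is sqrt(2)/2.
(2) The expectation value of IZI is 1.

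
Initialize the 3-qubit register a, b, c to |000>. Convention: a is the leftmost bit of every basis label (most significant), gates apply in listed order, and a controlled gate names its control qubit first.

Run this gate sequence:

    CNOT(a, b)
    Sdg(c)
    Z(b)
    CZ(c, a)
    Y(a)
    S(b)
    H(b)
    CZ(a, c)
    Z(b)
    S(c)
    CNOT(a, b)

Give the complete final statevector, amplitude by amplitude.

The resulting statevector has amplitude -sqrt(2)*I/2 on |100>, sqrt(2)*I/2 on |110>, and 0 on every other basis state.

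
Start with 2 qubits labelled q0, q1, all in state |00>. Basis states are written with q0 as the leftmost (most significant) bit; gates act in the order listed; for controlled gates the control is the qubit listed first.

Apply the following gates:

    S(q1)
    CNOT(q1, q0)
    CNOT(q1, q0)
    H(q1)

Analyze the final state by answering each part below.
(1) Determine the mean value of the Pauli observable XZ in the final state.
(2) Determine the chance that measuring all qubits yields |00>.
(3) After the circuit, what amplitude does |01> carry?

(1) In the final state, XZ has expectation 0. Key observation: the block from step 2 through step 3 cancels to the identity and can be dropped.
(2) The probability of measuring |00> is 1/2.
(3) |01> carries amplitude sqrt(2)/2 in the final state.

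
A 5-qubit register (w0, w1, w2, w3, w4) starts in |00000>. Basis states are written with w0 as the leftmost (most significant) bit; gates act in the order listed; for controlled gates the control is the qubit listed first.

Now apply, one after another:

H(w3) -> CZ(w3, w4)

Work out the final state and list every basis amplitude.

The final amplitudes are sqrt(2)/2 on |00000>, sqrt(2)/2 on |00010>, and 0 on every other basis state.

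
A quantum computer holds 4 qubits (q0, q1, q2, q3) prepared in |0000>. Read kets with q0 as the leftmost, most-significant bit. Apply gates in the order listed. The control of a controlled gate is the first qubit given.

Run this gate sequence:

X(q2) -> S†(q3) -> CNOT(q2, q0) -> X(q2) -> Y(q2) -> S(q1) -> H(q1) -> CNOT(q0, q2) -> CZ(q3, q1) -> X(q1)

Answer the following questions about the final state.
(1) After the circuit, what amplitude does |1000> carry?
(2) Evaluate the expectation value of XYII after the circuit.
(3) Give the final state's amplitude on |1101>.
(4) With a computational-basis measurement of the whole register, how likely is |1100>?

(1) |1000> carries amplitude sqrt(2)*I/2 in the final state.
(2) In the final state, XYII has expectation 0.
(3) The final state's coefficient on |1101> equals 0.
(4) Outcome |1100> occurs with probability 1/2.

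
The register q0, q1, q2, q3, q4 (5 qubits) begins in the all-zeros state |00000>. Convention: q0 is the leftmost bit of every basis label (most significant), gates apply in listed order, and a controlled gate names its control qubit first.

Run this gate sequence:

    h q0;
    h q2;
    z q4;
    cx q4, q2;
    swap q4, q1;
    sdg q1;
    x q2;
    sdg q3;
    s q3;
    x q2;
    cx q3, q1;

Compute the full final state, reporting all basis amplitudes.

The resulting statevector has amplitude 1/2 on |00000>, 1/2 on |00100>, 1/2 on |10000>, 1/2 on |10100>, and 0 on every other basis state. Key observation: gates 7-10 undo each other exactly, leaving only the rest of the circuit to track.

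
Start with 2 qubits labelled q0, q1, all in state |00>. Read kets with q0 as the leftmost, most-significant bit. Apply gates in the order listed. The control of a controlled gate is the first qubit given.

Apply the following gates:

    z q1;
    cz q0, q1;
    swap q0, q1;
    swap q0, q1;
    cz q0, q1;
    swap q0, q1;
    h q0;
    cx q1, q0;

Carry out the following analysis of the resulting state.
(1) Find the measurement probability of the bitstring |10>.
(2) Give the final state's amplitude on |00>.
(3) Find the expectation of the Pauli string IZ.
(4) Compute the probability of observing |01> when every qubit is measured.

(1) The probability of measuring |10> is 1/2. Key observation: the block from step 2 through step 5 cancels to the identity and can be dropped.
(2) |00> carries amplitude sqrt(2)/2 in the final state.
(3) The observable IZ averages to 1.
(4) A full measurement returns |01> with probability 0.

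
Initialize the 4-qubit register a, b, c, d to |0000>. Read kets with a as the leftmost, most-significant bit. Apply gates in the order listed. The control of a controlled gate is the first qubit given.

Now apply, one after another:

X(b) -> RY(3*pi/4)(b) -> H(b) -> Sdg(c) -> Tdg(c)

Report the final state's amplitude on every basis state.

The resulting statevector has amplitude sqrt(2)*(-sqrt(sqrt(2) + 2) + sqrt(2 - sqrt(2)))/4 on |0000>, sqrt(2)*(-sqrt(sqrt(2) + 2) - sqrt(2 - sqrt(2)))/4 on |0100>, and 0 on every other basis state.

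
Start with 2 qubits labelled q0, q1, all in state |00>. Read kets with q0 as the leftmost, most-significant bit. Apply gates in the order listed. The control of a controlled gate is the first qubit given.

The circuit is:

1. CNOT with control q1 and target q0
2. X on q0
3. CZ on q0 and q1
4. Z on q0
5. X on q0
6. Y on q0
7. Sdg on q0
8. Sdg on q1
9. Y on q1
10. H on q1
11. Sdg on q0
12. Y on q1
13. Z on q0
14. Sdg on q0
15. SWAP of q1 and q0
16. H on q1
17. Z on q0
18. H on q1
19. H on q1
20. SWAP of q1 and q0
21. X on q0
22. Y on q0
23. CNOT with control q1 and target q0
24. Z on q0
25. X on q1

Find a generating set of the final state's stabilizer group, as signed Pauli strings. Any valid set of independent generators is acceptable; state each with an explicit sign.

The stabilizer group can be generated by -XI, -IX, among other valid generating sets. Key observation: the block from step 18 through step 19 cancels to the identity and can be dropped.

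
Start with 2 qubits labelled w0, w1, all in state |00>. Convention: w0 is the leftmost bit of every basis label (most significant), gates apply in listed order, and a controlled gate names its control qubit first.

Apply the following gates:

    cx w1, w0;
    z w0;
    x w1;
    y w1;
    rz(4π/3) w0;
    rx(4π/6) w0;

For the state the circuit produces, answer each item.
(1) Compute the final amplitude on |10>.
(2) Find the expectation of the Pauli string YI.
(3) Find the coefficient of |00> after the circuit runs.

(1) |10> carries amplitude sqrt(3)*exp(I*pi/3)/2 in the final state.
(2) In the final state, YI has expectation -sqrt(3)/2.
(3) |00> carries amplitude exp(5*I*pi/6)/2 in the final state.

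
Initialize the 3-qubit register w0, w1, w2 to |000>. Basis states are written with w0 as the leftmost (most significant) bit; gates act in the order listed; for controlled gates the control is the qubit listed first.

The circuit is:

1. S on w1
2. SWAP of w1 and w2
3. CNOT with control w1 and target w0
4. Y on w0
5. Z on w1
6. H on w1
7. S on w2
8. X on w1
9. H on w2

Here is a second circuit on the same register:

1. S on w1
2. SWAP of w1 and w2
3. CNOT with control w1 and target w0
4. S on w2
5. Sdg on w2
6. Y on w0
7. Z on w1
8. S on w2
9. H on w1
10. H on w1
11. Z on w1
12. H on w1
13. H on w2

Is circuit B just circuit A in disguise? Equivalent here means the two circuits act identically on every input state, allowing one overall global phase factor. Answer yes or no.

Yes — the two circuits implement the same unitary up to a global phase.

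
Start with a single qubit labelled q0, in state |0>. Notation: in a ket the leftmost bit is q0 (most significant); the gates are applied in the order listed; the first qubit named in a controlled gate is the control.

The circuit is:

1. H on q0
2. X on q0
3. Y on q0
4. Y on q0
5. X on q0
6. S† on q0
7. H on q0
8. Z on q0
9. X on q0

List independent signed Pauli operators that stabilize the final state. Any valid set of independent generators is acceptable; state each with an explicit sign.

One valid set of independent stabilizer generators is +Y (any independent generating set of the same group is equally correct). Key observation: the block from step 2 through step 5 cancels to the identity and can be dropped.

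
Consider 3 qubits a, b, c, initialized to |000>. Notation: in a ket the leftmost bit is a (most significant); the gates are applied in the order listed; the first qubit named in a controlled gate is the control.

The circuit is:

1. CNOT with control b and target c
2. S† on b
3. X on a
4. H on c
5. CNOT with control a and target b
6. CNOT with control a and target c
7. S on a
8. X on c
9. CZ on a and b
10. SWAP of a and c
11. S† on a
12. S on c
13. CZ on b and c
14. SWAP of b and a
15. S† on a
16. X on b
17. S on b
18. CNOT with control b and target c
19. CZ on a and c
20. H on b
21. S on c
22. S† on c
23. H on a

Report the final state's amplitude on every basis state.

The final amplitudes are -sqrt(2)/4 on |000>, -sqrt(2)/4 on |001>, sqrt(2)/4 on |010>, -sqrt(2)/4 on |011>, sqrt(2)/4 on |100>, sqrt(2)/4 on |101>, -sqrt(2)/4 on |110>, sqrt(2)/4 on |111>.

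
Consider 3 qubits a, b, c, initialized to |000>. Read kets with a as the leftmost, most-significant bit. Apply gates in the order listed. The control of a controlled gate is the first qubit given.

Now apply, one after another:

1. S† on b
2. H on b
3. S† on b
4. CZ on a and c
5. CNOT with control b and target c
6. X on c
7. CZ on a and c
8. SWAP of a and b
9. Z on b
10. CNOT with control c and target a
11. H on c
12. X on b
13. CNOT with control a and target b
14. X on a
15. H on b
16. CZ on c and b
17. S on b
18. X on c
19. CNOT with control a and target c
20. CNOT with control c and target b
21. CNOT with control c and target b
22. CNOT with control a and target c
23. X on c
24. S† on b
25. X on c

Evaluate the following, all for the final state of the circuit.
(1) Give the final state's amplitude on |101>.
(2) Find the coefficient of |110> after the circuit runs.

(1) The final state's coefficient on |101> equals 0. Key observation: gates 17-24 undo each other exactly, leaving only the rest of the circuit to track.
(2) |110> carries amplitude 0 in the final state.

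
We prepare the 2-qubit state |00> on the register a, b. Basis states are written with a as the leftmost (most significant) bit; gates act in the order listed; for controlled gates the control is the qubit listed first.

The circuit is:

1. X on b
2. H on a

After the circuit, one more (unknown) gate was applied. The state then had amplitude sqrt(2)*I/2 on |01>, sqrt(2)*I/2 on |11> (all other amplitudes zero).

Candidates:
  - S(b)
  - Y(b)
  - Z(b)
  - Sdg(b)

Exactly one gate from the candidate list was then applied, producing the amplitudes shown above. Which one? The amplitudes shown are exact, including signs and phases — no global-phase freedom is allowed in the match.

It was S(b) that produced the state shown.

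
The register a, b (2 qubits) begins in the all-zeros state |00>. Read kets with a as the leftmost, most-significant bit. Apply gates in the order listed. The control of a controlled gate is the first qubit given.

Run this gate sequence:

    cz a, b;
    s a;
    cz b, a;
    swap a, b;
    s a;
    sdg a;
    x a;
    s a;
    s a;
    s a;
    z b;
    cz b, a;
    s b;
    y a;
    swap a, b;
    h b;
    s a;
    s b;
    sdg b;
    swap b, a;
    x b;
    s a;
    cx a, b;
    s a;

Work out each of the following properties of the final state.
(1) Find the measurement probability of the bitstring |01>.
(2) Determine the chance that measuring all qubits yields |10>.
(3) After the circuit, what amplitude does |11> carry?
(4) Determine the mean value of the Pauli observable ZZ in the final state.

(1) Outcome |01> occurs with probability 1/2.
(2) Outcome |10> occurs with probability 1/2.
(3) |11> carries amplitude 0 in the final state.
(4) In the final state, ZZ has expectation -1.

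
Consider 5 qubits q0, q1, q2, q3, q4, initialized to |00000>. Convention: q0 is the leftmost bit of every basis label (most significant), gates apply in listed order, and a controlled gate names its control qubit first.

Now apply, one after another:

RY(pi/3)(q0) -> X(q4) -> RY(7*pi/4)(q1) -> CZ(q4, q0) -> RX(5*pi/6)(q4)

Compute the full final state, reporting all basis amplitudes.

The resulting statevector has amplitude sqrt(6)*I*sqrt(sqrt(2) + 2)/16 + 3*sqrt(2)*I*sqrt(sqrt(2) + 2)/16 on |00000>, (-3*sqrt(2) + sqrt(6))*sqrt(sqrt(2) + 2)/16 on |00001>, -3*sqrt(2)*I*sqrt(2 - sqrt(2))/16 - sqrt(6)*I*sqrt(2 - sqrt(2))/16 on |01000>, sqrt(2 - sqrt(2))*(-sqrt(6) + 3*sqrt(2))/16 on |01001>, -sqrt(6)*I*sqrt(sqrt(2) + 2)/16 - sqrt(2)*I*sqrt(sqrt(2) + 2)/16 on |10000>, (-sqrt(2) + sqrt(6))*sqrt(sqrt(2) + 2)/16 on |10001>, sqrt(2)*I*sqrt(2 - sqrt(2))/16 + sqrt(6)*I*sqrt(2 - sqrt(2))/16 on |11000>, sqrt(2 - sqrt(2))*(-sqrt(6) + sqrt(2))/16 on |11001>, and 0 on every other basis state.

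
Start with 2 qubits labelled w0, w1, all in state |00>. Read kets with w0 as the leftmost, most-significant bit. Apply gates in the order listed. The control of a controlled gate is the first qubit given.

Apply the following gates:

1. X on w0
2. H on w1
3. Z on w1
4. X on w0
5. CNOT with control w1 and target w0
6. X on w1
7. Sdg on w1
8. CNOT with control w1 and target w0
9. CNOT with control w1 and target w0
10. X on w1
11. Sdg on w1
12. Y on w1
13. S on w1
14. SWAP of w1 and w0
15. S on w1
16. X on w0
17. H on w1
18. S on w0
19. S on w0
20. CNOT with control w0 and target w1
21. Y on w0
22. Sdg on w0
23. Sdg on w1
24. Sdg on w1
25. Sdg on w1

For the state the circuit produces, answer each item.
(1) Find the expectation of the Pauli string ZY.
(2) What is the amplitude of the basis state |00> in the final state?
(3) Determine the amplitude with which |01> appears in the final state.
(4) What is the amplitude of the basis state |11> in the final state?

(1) The expectation value of ZY is -1.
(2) |00> carries amplitude 1/2 in the final state.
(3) The final state's coefficient on |01> equals -I/2.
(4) The final state's coefficient on |11> equals -1/2.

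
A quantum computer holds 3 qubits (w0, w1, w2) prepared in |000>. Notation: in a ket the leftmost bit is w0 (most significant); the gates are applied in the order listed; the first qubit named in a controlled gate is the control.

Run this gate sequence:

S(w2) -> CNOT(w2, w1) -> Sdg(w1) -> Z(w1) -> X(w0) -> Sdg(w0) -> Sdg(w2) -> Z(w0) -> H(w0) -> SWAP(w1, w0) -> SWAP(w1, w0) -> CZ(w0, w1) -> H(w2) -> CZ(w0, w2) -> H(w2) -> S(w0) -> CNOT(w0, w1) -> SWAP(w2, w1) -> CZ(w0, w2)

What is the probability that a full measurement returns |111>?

A full measurement returns |111> with probability 1/2.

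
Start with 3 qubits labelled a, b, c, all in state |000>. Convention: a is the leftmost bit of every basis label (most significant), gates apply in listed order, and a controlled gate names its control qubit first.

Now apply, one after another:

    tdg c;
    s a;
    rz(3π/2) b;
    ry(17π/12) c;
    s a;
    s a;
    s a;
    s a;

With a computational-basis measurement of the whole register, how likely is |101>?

Outcome |101> occurs with probability 0.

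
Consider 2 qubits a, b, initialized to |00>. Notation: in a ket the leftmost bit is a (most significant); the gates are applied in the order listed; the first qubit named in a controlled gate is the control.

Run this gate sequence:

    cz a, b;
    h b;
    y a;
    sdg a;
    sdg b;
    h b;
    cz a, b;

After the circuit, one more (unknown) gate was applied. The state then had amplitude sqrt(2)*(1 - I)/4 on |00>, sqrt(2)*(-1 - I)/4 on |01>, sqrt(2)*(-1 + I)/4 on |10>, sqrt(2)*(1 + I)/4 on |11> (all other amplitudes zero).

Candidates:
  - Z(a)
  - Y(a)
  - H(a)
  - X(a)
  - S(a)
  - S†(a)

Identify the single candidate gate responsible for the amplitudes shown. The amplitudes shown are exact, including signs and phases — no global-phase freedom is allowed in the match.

The unique candidate consistent with the amplitudes is H(a).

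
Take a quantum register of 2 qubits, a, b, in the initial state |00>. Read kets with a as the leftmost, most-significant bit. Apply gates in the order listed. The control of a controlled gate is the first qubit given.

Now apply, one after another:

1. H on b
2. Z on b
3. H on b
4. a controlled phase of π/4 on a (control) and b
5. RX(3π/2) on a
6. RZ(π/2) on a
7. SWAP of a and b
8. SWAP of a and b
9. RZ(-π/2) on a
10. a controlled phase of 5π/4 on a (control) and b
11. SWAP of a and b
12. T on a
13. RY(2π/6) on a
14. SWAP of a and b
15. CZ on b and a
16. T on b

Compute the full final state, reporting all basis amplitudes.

The resulting statevector has amplitude sqrt(2)*exp(I*pi/4)/4 on |00>, -sqrt(6)*I/4 on |01>, sqrt(2)/4 on |10>, sqrt(6)*exp(I*pi/4)/4 on |11>. Key observation: steps 6-9 multiply out to the identity, so the circuit reduces to the remaining gates.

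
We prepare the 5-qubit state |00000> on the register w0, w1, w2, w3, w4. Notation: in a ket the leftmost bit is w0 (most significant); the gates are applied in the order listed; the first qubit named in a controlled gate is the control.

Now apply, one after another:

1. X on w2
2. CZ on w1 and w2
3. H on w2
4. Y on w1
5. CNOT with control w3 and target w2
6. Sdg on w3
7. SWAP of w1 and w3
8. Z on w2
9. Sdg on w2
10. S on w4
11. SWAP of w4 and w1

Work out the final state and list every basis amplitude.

The final amplitudes are sqrt(2)*I/2 on |00010>, sqrt(2)/2 on |00110>, and 0 on every other basis state.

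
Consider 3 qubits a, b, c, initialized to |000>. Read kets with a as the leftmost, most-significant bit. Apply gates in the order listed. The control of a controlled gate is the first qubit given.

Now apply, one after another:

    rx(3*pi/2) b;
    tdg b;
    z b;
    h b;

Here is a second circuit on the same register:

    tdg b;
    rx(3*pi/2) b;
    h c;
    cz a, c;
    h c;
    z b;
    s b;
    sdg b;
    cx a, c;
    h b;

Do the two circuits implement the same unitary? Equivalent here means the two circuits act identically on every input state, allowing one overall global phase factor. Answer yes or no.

No, they are not equivalent — no single phase factor reconciles the two unitaries.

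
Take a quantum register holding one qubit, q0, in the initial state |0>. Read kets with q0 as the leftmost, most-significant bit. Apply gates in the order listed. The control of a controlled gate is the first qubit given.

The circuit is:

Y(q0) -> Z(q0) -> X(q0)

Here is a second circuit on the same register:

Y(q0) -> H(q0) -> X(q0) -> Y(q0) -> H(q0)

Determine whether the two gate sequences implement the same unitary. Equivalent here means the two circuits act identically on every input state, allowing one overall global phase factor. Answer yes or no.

No, they are not equivalent — no single phase factor reconciles the two unitaries.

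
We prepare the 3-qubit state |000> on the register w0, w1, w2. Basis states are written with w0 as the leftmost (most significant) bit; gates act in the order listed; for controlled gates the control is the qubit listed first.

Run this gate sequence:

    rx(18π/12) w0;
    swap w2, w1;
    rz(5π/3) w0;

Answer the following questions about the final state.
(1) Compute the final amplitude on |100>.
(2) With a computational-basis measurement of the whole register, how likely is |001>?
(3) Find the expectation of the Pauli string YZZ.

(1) The amplitude on |100> is sqrt(2)*exp(I*pi/3)/2.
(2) The probability of measuring |001> is 0.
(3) The expectation value of YZZ is 1/2.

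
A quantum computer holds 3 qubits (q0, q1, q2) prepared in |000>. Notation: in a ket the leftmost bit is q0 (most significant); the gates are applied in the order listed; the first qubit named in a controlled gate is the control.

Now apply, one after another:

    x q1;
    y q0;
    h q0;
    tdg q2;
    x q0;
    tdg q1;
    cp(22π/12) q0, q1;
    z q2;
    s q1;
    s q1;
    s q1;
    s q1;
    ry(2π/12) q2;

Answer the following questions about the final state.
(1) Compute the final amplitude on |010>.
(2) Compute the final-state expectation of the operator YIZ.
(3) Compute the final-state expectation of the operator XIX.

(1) The final state's coefficient on |010> equals (-sqrt(3) - 1)*exp(I*pi/4)/4. Key observation: steps 9-12 multiply out to the identity, so the circuit reduces to the remaining gates.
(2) The observable YIZ averages to sqrt(3)/4.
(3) In the final state, XIX has expectation -sqrt(3)/4.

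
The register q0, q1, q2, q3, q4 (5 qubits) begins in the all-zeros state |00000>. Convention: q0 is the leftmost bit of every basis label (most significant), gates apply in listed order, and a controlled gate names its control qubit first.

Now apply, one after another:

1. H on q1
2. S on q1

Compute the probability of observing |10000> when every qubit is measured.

Outcome |10000> occurs with probability 0.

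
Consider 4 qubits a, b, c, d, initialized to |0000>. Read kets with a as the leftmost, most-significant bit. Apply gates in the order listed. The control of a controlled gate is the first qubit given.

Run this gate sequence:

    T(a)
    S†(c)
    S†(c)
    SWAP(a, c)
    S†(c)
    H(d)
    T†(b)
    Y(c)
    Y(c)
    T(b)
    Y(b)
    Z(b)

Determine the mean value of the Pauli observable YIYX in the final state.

The expectation value of YIYX is 0. Key observation: gates 7-10 undo each other exactly, leaving only the rest of the circuit to track.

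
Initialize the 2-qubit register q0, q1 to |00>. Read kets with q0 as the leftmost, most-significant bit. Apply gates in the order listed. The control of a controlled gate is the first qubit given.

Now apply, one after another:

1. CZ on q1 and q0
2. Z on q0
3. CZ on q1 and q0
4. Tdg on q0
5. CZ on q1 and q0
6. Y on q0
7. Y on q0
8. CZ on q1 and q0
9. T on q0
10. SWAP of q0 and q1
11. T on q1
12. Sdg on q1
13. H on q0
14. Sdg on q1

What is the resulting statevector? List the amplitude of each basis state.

After the circuit, the state carries amplitude sqrt(2)/2 on |00>, 0 on |01>, sqrt(2)/2 on |10>, 0 on |11>. Key observation: the block from step 4 through step 9 cancels to the identity and can be dropped.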